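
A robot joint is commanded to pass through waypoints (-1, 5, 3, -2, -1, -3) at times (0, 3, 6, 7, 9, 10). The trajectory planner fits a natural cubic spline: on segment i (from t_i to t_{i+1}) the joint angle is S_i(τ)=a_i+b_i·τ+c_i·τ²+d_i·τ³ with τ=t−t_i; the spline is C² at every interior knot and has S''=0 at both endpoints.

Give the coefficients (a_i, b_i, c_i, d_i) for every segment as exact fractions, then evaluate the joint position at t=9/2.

Δ: Δ0=2, Δ1=-2/3, Δ2=-5, Δ3=1/2, Δ4=-2
row 1: diag=12, rhs=-16; c'=1/4, d'=-4/3
row 2: denom=8−3·1/4=29/4; d'=(-26−3·-4/3)/(29/4)=-88/29
row 3: denom=6−1·4/29=170/29; d'=(33−1·-88/29)/(170/29)=209/34
row 4: denom=6−2·29/85=452/85; d'=(-15−2·209/34)/(452/85)=-580/113
back: M4=-580/113
back: M3=209/34−29/85·-580/113=1785/226
back: M2=-88/29−4/29·1785/226=-466/113
back: M1=-4/3−1/4·-466/113=-205/678
M: M0=0, M1=-205/678, M2=-466/113, M3=1785/226, M4=-580/113, M5=0
seg 0: a=-1, c=M0/2=0, d=(M1−M0)/(6·3)=-205/12204, b=Δ0−h0·(2M0+M1)/6=2917/1356
seg 1: a=5, c=M1/2=-205/1356, d=(M2−M1)/(6·3)=-2591/12204, b=Δ1−h1·(2M1+M2)/6=1151/678
seg 2: a=3, c=M2/2=-233/113, d=(M3−M2)/(6·1)=2717/1356, b=Δ2−h2·(2M2+M3)/6=-6701/1356
seg 3: a=-2, c=M3/2=1785/452, d=(M4−M3)/(6·2)=-2945/2712, b=Δ3−h3·(2M3+M4)/6=-2071/678
seg 4: a=-1, c=M4/2=-290/113, d=(M5−M4)/(6·1)=290/339, b=Δ4−h4·(2M4+M5)/6=-98/339
t_q=9/2 → seg 1, τ=3/2; S=5+1151/678·τ+-205/1356·τ²+-2591/12204·τ³=23467/3616

  seg 0: a=-1 b=2917/1356 c=0 d=-205/12204
  seg 1: a=5 b=1151/678 c=-205/1356 d=-2591/12204
  seg 2: a=3 b=-6701/1356 c=-233/113 d=2717/1356
  seg 3: a=-2 b=-2071/678 c=1785/452 d=-2945/2712
  seg 4: a=-1 b=-98/339 c=-290/113 d=290/339
S(9/2) = 23467/3616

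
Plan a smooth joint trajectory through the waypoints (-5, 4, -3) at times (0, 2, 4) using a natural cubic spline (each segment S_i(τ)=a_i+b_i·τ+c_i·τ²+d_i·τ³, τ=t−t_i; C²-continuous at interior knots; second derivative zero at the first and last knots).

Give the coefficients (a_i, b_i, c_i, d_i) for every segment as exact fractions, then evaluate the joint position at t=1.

  seg 0: a=-5 b=13/2 c=0 d=-1/2
  seg 1: a=4 b=1/2 c=-3 d=1/2
S(1) = 1

Δ: Δ0=9/2, Δ1=-7/2
row 1: diag=8, rhs=-48; c'=1/4, d'=-6
back: M1=-6
M: M0=0, M1=-6, M2=0
seg 0: a=-5, c=M0/2=0, d=(M1−M0)/(6·2)=-1/2, b=Δ0−h0·(2M0+M1)/6=13/2
seg 1: a=4, c=M1/2=-3, d=(M2−M1)/(6·2)=1/2, b=Δ1−h1·(2M1+M2)/6=1/2
t_q=1 → seg 0, τ=1; S=-5+13/2·τ+0·τ²+-1/2·τ³=1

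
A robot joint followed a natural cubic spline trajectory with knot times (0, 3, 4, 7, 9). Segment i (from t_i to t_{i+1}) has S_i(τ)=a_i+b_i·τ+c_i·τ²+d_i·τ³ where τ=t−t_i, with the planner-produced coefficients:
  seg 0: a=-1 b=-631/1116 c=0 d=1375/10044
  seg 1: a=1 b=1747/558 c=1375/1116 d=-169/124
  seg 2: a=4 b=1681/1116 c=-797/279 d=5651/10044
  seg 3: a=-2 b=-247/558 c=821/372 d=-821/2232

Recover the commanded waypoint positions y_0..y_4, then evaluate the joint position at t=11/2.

y_0 = S_0(0) = a_0 = -1
y_1 = S_1(0) = a_1 = 1
y_2 = S_2(0) = a_2 = 4
y_3 = S_3(0) = a_3 = -2
y_4 = S_3(2) = 3
t_q=11/2 is in segment 2 (τ=3/2); S_2(τ)=1717/992

y_0=-1 y_1=1 y_2=4 y_3=-2 y_4=3
S(11/2) = 1717/992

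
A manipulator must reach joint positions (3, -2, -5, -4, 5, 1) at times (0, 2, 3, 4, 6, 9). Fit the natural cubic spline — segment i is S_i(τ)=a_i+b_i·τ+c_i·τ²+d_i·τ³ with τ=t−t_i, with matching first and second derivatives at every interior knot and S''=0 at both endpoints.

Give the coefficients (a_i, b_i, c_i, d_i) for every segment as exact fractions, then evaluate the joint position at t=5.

Δ: Δ0=-5/2, Δ1=-3, Δ2=1, Δ3=9/2, Δ4=-4/3
row 1: diag=6, rhs=-3; c'=1/6, d'=-1/2
row 2: denom=4−1·1/6=23/6; d'=(24−1·-1/2)/(23/6)=147/23
row 3: denom=6−1·6/23=132/23; d'=(21−1·147/23)/(132/23)=28/11
row 4: denom=10−2·23/66=307/33; d'=(-35−2·28/11)/(307/33)=-1323/307
back: M4=-1323/307
back: M3=28/11−23/66·-1323/307=2485/614
back: M2=147/23−6/23·2485/614=1638/307
back: M1=-1/2−1/6·1638/307=-853/614
M: M0=0, M1=-853/614, M2=1638/307, M3=2485/614, M4=-1323/307, M5=0
seg 0: a=3, c=M0/2=0, d=(M1−M0)/(6·2)=-853/7368, b=Δ0−h0·(2M0+M1)/6=-1876/921
seg 1: a=-2, c=M1/2=-853/1228, d=(M2−M1)/(6·1)=4129/3684, b=Δ1−h1·(2M1+M2)/6=-6311/1842
seg 2: a=-5, c=M2/2=819/307, d=(M3−M2)/(6·1)=-791/3684, b=Δ2−h2·(2M2+M3)/6=-5353/3684
seg 3: a=-4, c=M3/2=2485/1228, d=(M4−M3)/(6·2)=-5131/7368, b=Δ3−h3·(2M3+M4)/6=5965/1842
seg 4: a=5, c=M4/2=-1323/614, d=(M5−M4)/(6·3)=147/614, b=Δ4−h4·(2M4+M5)/6=2741/921
t_q=5 → seg 3, τ=1; S=-4+5965/1842·τ+2485/1228·τ²+-5131/7368·τ³=1389/2456

  seg 0: a=3 b=-1876/921 c=0 d=-853/7368
  seg 1: a=-2 b=-6311/1842 c=-853/1228 d=4129/3684
  seg 2: a=-5 b=-5353/3684 c=819/307 d=-791/3684
  seg 3: a=-4 b=5965/1842 c=2485/1228 d=-5131/7368
  seg 4: a=5 b=2741/921 c=-1323/614 d=147/614
S(5) = 1389/2456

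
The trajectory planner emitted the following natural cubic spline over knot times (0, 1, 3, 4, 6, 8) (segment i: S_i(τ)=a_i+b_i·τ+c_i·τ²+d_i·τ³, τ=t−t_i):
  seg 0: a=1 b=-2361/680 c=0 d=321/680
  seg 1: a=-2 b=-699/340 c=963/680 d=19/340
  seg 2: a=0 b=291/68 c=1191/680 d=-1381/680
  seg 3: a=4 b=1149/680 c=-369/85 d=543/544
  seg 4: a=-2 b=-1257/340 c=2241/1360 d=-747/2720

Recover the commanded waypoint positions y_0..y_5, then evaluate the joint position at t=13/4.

y_0 = S_0(0) = a_0 = 1
y_1 = S_1(0) = a_1 = -2
y_2 = S_2(0) = a_2 = 0
y_3 = S_3(0) = a_3 = 4
y_4 = S_4(0) = a_4 = -2
y_5 = S_4(2) = -5
t_q=13/4 is in segment 2 (τ=1/4); S_2(τ)=49943/43520

y_0=1 y_1=-2 y_2=0 y_3=4 y_4=-2 y_5=-5
S(13/4) = 49943/43520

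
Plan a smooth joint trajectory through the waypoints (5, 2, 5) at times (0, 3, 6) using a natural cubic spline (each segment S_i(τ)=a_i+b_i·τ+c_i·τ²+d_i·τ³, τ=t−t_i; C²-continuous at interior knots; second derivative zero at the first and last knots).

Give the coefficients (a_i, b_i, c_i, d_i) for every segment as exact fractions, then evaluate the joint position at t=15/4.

  seg 0: a=5 b=-3/2 c=0 d=1/18
  seg 1: a=2 b=0 c=1/2 d=-1/18
S(15/4) = 289/128

Δ: Δ0=-1, Δ1=1
row 1: diag=12, rhs=12; c'=1/4, d'=1
back: M1=1
M: M0=0, M1=1, M2=0
seg 0: a=5, c=M0/2=0, d=(M1−M0)/(6·3)=1/18, b=Δ0−h0·(2M0+M1)/6=-3/2
seg 1: a=2, c=M1/2=1/2, d=(M2−M1)/(6·3)=-1/18, b=Δ1−h1·(2M1+M2)/6=0
t_q=15/4 → seg 1, τ=3/4; S=2+0·τ+1/2·τ²+-1/18·τ³=289/128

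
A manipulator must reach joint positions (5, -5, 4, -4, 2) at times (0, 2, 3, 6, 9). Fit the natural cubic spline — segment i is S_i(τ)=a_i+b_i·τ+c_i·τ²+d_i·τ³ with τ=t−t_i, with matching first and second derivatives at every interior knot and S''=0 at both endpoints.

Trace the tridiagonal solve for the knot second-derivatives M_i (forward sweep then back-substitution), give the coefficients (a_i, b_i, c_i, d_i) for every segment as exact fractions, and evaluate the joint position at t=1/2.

  seg 0: a=5 b=-2647/255 c=0 d=343/255
  seg 1: a=-5 b=1469/255 c=686/85 d=-1232/255
  seg 2: a=4 b=1889/255 c=-546/85 d=469/459
  seg 3: a=-4 b=-904/255 c=707/255 d=-707/2295
S(1/2) = -3/136

Δ: Δ0=-5, Δ1=9, Δ2=-8/3, Δ3=2
row 1: diag=6, rhs=84; c'=1/6, d'=14
row 2: denom=8−1·1/6=47/6; d'=(-70−1·14)/(47/6)=-504/47
row 3: denom=12−3·18/47=510/47; d'=(28−3·-504/47)/(510/47)=1414/255
back: M3=1414/255
back: M2=-504/47−18/47·1414/255=-1092/85
back: M1=14−1/6·-1092/85=1372/85
M: M0=0, M1=1372/85, M2=-1092/85, M3=1414/255, M4=0
seg 0: a=5, c=M0/2=0, d=(M1−M0)/(6·2)=343/255, b=Δ0−h0·(2M0+M1)/6=-2647/255
seg 1: a=-5, c=M1/2=686/85, d=(M2−M1)/(6·1)=-1232/255, b=Δ1−h1·(2M1+M2)/6=1469/255
seg 2: a=4, c=M2/2=-546/85, d=(M3−M2)/(6·3)=469/459, b=Δ2−h2·(2M2+M3)/6=1889/255
seg 3: a=-4, c=M3/2=707/255, d=(M4−M3)/(6·3)=-707/2295, b=Δ3−h3·(2M3+M4)/6=-904/255
t_q=1/2 → seg 0, τ=1/2; S=5+-2647/255·τ+0·τ²+343/255·τ³=-3/136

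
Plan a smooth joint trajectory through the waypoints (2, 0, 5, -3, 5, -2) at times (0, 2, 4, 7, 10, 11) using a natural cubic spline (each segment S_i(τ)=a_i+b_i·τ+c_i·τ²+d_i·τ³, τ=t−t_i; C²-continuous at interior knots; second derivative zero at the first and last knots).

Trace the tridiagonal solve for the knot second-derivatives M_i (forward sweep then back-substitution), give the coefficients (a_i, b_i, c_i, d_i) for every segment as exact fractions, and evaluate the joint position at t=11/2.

  seg 0: a=2 b=-1190/503 c=0 d=687/2012
  seg 1: a=0 b=871/503 c=2061/1006 d=-3349/4024
  seg 2: a=5 b=-61/1006 c=-5925/2012 d=37595/54324
  seg 3: a=-3 b=1923/2012 c=4955/1509 d=-49133/54324
  seg 4: a=5 b=-3785/1006 c=-9771/2012 d=3257/2012
S(11/2) = 9961/16096

Δ: Δ0=-1, Δ1=5/2, Δ2=-8/3, Δ3=8/3, Δ4=-7
row 1: diag=8, rhs=21; c'=1/4, d'=21/8
row 2: denom=10−2·1/4=19/2; d'=(-31−2·21/8)/(19/2)=-145/38
row 3: denom=12−3·6/19=210/19; d'=(32−3·-145/38)/(210/19)=1651/420
row 4: denom=8−3·19/70=503/70; d'=(-58−3·1651/420)/(503/70)=-9771/1006
back: M4=-9771/1006
back: M3=1651/420−19/70·-9771/1006=9910/1509
back: M2=-145/38−6/19·9910/1509=-5925/1006
back: M1=21/8−1/4·-5925/1006=2061/503
M: M0=0, M1=2061/503, M2=-5925/1006, M3=9910/1509, M4=-9771/1006, M5=0
seg 0: a=2, c=M0/2=0, d=(M1−M0)/(6·2)=687/2012, b=Δ0−h0·(2M0+M1)/6=-1190/503
seg 1: a=0, c=M1/2=2061/1006, d=(M2−M1)/(6·2)=-3349/4024, b=Δ1−h1·(2M1+M2)/6=871/503
seg 2: a=5, c=M2/2=-5925/2012, d=(M3−M2)/(6·3)=37595/54324, b=Δ2−h2·(2M2+M3)/6=-61/1006
seg 3: a=-3, c=M3/2=4955/1509, d=(M4−M3)/(6·3)=-49133/54324, b=Δ3−h3·(2M3+M4)/6=1923/2012
seg 4: a=5, c=M4/2=-9771/2012, d=(M5−M4)/(6·1)=3257/2012, b=Δ4−h4·(2M4+M5)/6=-3785/1006
t_q=11/2 → seg 2, τ=3/2; S=5+-61/1006·τ+-5925/2012·τ²+37595/54324·τ³=9961/16096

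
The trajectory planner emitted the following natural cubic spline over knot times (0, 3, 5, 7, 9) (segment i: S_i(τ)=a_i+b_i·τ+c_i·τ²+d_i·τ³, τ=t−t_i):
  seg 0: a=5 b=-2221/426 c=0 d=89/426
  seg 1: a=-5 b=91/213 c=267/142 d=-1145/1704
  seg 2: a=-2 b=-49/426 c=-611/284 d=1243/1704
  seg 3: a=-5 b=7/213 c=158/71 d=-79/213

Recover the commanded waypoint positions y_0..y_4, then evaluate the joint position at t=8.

y_0=5 y_1=-5 y_2=-2 y_3=-5 y_4=1
S(8) = -221/71

y_0 = S_0(0) = a_0 = 5
y_1 = S_1(0) = a_1 = -5
y_2 = S_2(0) = a_2 = -2
y_3 = S_3(0) = a_3 = -5
y_4 = S_3(2) = 1
t_q=8 is in segment 3 (τ=1); S_3(τ)=-221/71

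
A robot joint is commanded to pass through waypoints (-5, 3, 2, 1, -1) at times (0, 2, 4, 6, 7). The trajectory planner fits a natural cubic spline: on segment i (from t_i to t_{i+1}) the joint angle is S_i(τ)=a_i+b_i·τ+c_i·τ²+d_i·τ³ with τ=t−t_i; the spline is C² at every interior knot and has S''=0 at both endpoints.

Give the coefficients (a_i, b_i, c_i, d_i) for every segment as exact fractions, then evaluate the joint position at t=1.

  seg 0: a=-5 b=215/41 c=0 d=-51/164
  seg 1: a=3 b=62/41 c=-153/82 d=141/328
  seg 2: a=2 b=-65/82 c=117/164 d=-93/328
  seg 3: a=1 b=-55/41 c=-81/82 d=27/82
S(1) = -11/164

Δ: Δ0=4, Δ1=-1/2, Δ2=-1/2, Δ3=-2
row 1: diag=8, rhs=-27; c'=1/4, d'=-27/8
row 2: denom=8−2·1/4=15/2; d'=(0−2·-27/8)/(15/2)=9/10
row 3: denom=6−2·4/15=82/15; d'=(-9−2·9/10)/(82/15)=-81/41
back: M3=-81/41
back: M2=9/10−4/15·-81/41=117/82
back: M1=-27/8−1/4·117/82=-153/41
M: M0=0, M1=-153/41, M2=117/82, M3=-81/41, M4=0
seg 0: a=-5, c=M0/2=0, d=(M1−M0)/(6·2)=-51/164, b=Δ0−h0·(2M0+M1)/6=215/41
seg 1: a=3, c=M1/2=-153/82, d=(M2−M1)/(6·2)=141/328, b=Δ1−h1·(2M1+M2)/6=62/41
seg 2: a=2, c=M2/2=117/164, d=(M3−M2)/(6·2)=-93/328, b=Δ2−h2·(2M2+M3)/6=-65/82
seg 3: a=1, c=M3/2=-81/82, d=(M4−M3)/(6·1)=27/82, b=Δ3−h3·(2M3+M4)/6=-55/41
t_q=1 → seg 0, τ=1; S=-5+215/41·τ+0·τ²+-51/164·τ³=-11/164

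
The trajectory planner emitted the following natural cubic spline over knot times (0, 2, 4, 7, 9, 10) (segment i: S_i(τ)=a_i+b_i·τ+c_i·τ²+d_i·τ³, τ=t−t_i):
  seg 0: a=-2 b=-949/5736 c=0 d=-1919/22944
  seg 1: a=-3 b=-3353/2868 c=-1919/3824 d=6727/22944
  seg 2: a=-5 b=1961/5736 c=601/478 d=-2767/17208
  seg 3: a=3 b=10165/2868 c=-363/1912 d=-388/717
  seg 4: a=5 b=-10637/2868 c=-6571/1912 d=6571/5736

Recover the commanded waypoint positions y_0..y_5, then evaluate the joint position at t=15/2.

y_0=-2 y_1=-3 y_2=-5 y_3=3 y_4=5 y_5=-1
S(15/2) = 35617/7648

y_0 = S_0(0) = a_0 = -2
y_1 = S_1(0) = a_1 = -3
y_2 = S_2(0) = a_2 = -5
y_3 = S_3(0) = a_3 = 3
y_4 = S_4(0) = a_4 = 5
y_5 = S_4(1) = -1
t_q=15/2 is in segment 3 (τ=1/2); S_3(τ)=35617/7648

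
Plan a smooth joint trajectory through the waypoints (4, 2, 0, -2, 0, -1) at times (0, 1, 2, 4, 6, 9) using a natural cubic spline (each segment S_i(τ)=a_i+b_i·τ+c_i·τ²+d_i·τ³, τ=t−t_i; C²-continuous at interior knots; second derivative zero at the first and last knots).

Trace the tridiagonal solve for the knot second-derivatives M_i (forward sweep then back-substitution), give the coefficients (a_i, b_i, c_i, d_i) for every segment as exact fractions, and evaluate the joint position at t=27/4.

Δ: Δ0=-2, Δ1=-2, Δ2=-1, Δ3=1, Δ4=-1/3
row 1: diag=4, rhs=0; c'=1/4, d'=0
row 2: denom=6−1·1/4=23/4; d'=(6−1·0)/(23/4)=24/23
row 3: denom=8−2·8/23=168/23; d'=(12−2·24/23)/(168/23)=19/14
row 4: denom=10−2·23/84=397/42; d'=(-8−2·19/14)/(397/42)=-450/397
back: M4=-450/397
back: M3=19/14−23/84·-450/397=662/397
back: M2=24/23−8/23·662/397=184/397
back: M1=0−1/4·184/397=-46/397
M: M0=0, M1=-46/397, M2=184/397, M3=662/397, M4=-450/397, M5=0
seg 0: a=4, c=M0/2=0, d=(M1−M0)/(6·1)=-23/1191, b=Δ0−h0·(2M0+M1)/6=-2359/1191
seg 1: a=2, c=M1/2=-23/397, d=(M2−M1)/(6·1)=115/1191, b=Δ1−h1·(2M1+M2)/6=-2428/1191
seg 2: a=0, c=M2/2=92/397, d=(M3−M2)/(6·2)=239/2382, b=Δ2−h2·(2M2+M3)/6=-2221/1191
seg 3: a=-2, c=M3/2=331/397, d=(M4−M3)/(6·2)=-278/1191, b=Δ3−h3·(2M3+M4)/6=317/1191
seg 4: a=0, c=M4/2=-225/397, d=(M5−M4)/(6·3)=25/397, b=Δ4−h4·(2M4+M5)/6=953/1191
t_q=27/4 → seg 4, τ=3/4; S=0+953/1191·τ+-225/397·τ²+25/397·τ³=7823/25408

  seg 0: a=4 b=-2359/1191 c=0 d=-23/1191
  seg 1: a=2 b=-2428/1191 c=-23/397 d=115/1191
  seg 2: a=0 b=-2221/1191 c=92/397 d=239/2382
  seg 3: a=-2 b=317/1191 c=331/397 d=-278/1191
  seg 4: a=0 b=953/1191 c=-225/397 d=25/397
S(27/4) = 7823/25408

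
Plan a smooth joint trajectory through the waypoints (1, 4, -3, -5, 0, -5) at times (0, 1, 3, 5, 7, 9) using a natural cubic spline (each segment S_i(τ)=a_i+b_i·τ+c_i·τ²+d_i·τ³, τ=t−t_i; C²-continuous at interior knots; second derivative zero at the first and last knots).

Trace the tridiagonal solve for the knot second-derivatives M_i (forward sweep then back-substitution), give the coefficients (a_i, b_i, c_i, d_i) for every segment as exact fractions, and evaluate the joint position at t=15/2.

  seg 0: a=1 b=17/4 c=0 d=-5/4
  seg 1: a=4 b=1/2 c=-15/4 d=7/8
  seg 2: a=-3 b=-4 c=3/2 d=0
  seg 3: a=-5 b=2 c=3/2 d=-5/8
  seg 4: a=0 b=1/2 c=-9/4 d=3/8
S(15/2) = -17/64

Δ: Δ0=3, Δ1=-7/2, Δ2=-1, Δ3=5/2, Δ4=-5/2
row 1: diag=6, rhs=-39; c'=1/3, d'=-13/2
row 2: denom=8−2·1/3=22/3; d'=(15−2·-13/2)/(22/3)=42/11
row 3: denom=8−2·3/11=82/11; d'=(21−2·42/11)/(82/11)=147/82
row 4: denom=8−2·11/41=306/41; d'=(-30−2·147/82)/(306/41)=-9/2
back: M4=-9/2
back: M3=147/82−11/41·-9/2=3
back: M2=42/11−3/11·3=3
back: M1=-13/2−1/3·3=-15/2
M: M0=0, M1=-15/2, M2=3, M3=3, M4=-9/2, M5=0
seg 0: a=1, c=M0/2=0, d=(M1−M0)/(6·1)=-5/4, b=Δ0−h0·(2M0+M1)/6=17/4
seg 1: a=4, c=M1/2=-15/4, d=(M2−M1)/(6·2)=7/8, b=Δ1−h1·(2M1+M2)/6=1/2
seg 2: a=-3, c=M2/2=3/2, d=(M3−M2)/(6·2)=0, b=Δ2−h2·(2M2+M3)/6=-4
seg 3: a=-5, c=M3/2=3/2, d=(M4−M3)/(6·2)=-5/8, b=Δ3−h3·(2M3+M4)/6=2
seg 4: a=0, c=M4/2=-9/4, d=(M5−M4)/(6·2)=3/8, b=Δ4−h4·(2M4+M5)/6=1/2
t_q=15/2 → seg 4, τ=1/2; S=0+1/2·τ+-9/4·τ²+3/8·τ³=-17/64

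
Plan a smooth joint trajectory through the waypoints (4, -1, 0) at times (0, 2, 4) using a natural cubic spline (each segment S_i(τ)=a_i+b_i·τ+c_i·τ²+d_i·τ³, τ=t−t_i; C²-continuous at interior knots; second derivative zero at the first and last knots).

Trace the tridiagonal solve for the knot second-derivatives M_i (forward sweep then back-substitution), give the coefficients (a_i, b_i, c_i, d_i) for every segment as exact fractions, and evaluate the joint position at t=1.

Δ: Δ0=-5/2, Δ1=1/2
row 1: diag=8, rhs=18; c'=1/4, d'=9/4
back: M1=9/4
M: M0=0, M1=9/4, M2=0
seg 0: a=4, c=M0/2=0, d=(M1−M0)/(6·2)=3/16, b=Δ0−h0·(2M0+M1)/6=-13/4
seg 1: a=-1, c=M1/2=9/8, d=(M2−M1)/(6·2)=-3/16, b=Δ1−h1·(2M1+M2)/6=-1
t_q=1 → seg 0, τ=1; S=4+-13/4·τ+0·τ²+3/16·τ³=15/16

  seg 0: a=4 b=-13/4 c=0 d=3/16
  seg 1: a=-1 b=-1 c=9/8 d=-3/16
S(1) = 15/16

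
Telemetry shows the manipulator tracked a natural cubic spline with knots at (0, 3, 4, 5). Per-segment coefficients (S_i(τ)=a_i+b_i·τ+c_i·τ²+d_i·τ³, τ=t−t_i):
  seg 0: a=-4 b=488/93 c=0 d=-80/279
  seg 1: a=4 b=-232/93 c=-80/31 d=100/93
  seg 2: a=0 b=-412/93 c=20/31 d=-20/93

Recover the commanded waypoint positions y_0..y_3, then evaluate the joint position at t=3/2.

y_0=-4 y_1=4 y_2=0 y_3=-4
S(3/2) = 90/31

y_0 = S_0(0) = a_0 = -4
y_1 = S_1(0) = a_1 = 4
y_2 = S_2(0) = a_2 = 0
y_3 = S_2(1) = -4
t_q=3/2 is in segment 0 (τ=3/2); S_0(τ)=90/31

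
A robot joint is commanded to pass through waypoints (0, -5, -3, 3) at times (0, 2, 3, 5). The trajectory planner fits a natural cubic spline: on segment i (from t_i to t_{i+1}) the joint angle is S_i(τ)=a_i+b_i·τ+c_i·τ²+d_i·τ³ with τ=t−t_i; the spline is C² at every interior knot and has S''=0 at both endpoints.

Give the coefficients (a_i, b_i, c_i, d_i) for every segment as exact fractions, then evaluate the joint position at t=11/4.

  seg 0: a=0 b=-279/70 c=0 d=13/35
  seg 1: a=-5 b=33/70 c=78/35 d=-7/10
  seg 2: a=-3 b=99/35 c=9/70 d=-3/140
S(11/4) = -16523/4480

Δ: Δ0=-5/2, Δ1=2, Δ2=3
row 1: diag=6, rhs=27; c'=1/6, d'=9/2
row 2: denom=6−1·1/6=35/6; d'=(6−1·9/2)/(35/6)=9/35
back: M2=9/35
back: M1=9/2−1/6·9/35=156/35
M: M0=0, M1=156/35, M2=9/35, M3=0
seg 0: a=0, c=M0/2=0, d=(M1−M0)/(6·2)=13/35, b=Δ0−h0·(2M0+M1)/6=-279/70
seg 1: a=-5, c=M1/2=78/35, d=(M2−M1)/(6·1)=-7/10, b=Δ1−h1·(2M1+M2)/6=33/70
seg 2: a=-3, c=M2/2=9/70, d=(M3−M2)/(6·2)=-3/140, b=Δ2−h2·(2M2+M3)/6=99/35
t_q=11/4 → seg 1, τ=3/4; S=-5+33/70·τ+78/35·τ²+-7/10·τ³=-16523/4480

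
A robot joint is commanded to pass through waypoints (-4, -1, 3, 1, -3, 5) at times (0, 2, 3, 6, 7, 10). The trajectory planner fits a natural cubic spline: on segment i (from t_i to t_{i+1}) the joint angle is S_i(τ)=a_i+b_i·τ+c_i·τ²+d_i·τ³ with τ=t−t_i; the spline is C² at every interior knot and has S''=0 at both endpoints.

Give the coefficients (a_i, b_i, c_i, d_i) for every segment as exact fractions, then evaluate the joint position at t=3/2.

Δ: Δ0=3/2, Δ1=4, Δ2=-2/3, Δ3=-4, Δ4=8/3
row 1: diag=6, rhs=15; c'=1/6, d'=5/2
row 2: denom=8−1·1/6=47/6; d'=(-28−1·5/2)/(47/6)=-183/47
row 3: denom=8−3·18/47=322/47; d'=(-20−3·-183/47)/(322/47)=-17/14
row 4: denom=8−1·47/322=2529/322; d'=(40−1·-17/14)/(2529/322)=13271/2529
back: M4=13271/2529
back: M3=-17/14−47/322·13271/2529=-5008/2529
back: M2=-183/47−18/47·-5008/2529=-881/281
back: M1=5/2−1/6·-881/281=2548/843
M: M0=0, M1=2548/843, M2=-881/281, M3=-5008/2529, M4=13271/2529, M5=0
seg 0: a=-4, c=M0/2=0, d=(M1−M0)/(6·2)=637/2529, b=Δ0−h0·(2M0+M1)/6=2491/5058
seg 1: a=-1, c=M1/2=1274/843, d=(M2−M1)/(6·1)=-5191/5058, b=Δ1−h1·(2M1+M2)/6=17779/5058
seg 2: a=3, c=M2/2=-881/562, d=(M3−M2)/(6·3)=2921/45522, b=Δ2−h2·(2M2+M3)/6=8747/2529
seg 3: a=1, c=M3/2=-2504/2529, d=(M4−M3)/(6·1)=677/562, b=Δ3−h3·(2M3+M4)/6=-21317/5058
seg 4: a=-3, c=M4/2=13271/5058, d=(M5−M4)/(6·3)=-13271/45522, b=Δ4−h4·(2M4+M5)/6=-6527/2529
t_q=3/2 → seg 0, τ=3/2; S=-4+2491/5058·τ+0·τ²+637/2529·τ³=-16261/6744

  seg 0: a=-4 b=2491/5058 c=0 d=637/2529
  seg 1: a=-1 b=17779/5058 c=1274/843 d=-5191/5058
  seg 2: a=3 b=8747/2529 c=-881/562 d=2921/45522
  seg 3: a=1 b=-21317/5058 c=-2504/2529 d=677/562
  seg 4: a=-3 b=-6527/2529 c=13271/5058 d=-13271/45522
S(3/2) = -16261/6744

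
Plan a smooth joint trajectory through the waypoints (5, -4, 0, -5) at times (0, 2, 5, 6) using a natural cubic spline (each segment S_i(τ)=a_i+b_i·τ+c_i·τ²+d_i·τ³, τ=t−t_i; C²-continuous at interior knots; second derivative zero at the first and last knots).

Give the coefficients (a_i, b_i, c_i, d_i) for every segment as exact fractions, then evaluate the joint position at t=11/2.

Δ: Δ0=-9/2, Δ1=4/3, Δ2=-5
row 1: diag=10, rhs=35; c'=3/10, d'=7/2
row 2: denom=8−3·3/10=71/10; d'=(-38−3·7/2)/(71/10)=-485/71
back: M2=-485/71
back: M1=7/2−3/10·-485/71=394/71
M: M0=0, M1=394/71, M2=-485/71, M3=0
seg 0: a=5, c=M0/2=0, d=(M1−M0)/(6·2)=197/426, b=Δ0−h0·(2M0+M1)/6=-2705/426
seg 1: a=-4, c=M1/2=197/71, d=(M2−M1)/(6·3)=-293/426, b=Δ1−h1·(2M1+M2)/6=-341/426
seg 2: a=0, c=M2/2=-485/142, d=(M3−M2)/(6·1)=485/426, b=Δ2−h2·(2M2+M3)/6=-580/213
t_q=11/2 → seg 2, τ=1/2; S=0+-580/213·τ+-485/142·τ²+485/426·τ³=-2355/1136

  seg 0: a=5 b=-2705/426 c=0 d=197/426
  seg 1: a=-4 b=-341/426 c=197/71 d=-293/426
  seg 2: a=0 b=-580/213 c=-485/142 d=485/426
S(11/2) = -2355/1136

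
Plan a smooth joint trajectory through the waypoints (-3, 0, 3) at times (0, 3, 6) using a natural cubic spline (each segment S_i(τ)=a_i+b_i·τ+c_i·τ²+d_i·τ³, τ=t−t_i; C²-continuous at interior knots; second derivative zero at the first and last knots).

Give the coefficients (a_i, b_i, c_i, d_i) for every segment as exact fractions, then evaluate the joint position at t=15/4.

  seg 0: a=-3 b=1 c=0 d=0
  seg 1: a=0 b=1 c=0 d=0
S(15/4) = 3/4

Δ: Δ0=1, Δ1=1
row 1: diag=12, rhs=0; c'=1/4, d'=0
back: M1=0
M: M0=0, M1=0, M2=0
seg 0: a=-3, c=M0/2=0, d=(M1−M0)/(6·3)=0, b=Δ0−h0·(2M0+M1)/6=1
seg 1: a=0, c=M1/2=0, d=(M2−M1)/(6·3)=0, b=Δ1−h1·(2M1+M2)/6=1
t_q=15/4 → seg 1, τ=3/4; S=0+1·τ+0·τ²+0·τ³=3/4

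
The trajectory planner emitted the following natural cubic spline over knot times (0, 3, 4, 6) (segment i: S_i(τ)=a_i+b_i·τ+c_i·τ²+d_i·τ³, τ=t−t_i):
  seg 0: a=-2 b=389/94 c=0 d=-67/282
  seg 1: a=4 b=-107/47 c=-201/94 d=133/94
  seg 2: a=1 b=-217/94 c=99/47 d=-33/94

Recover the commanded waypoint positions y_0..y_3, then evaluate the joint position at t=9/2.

y_0=-2 y_1=4 y_2=1 y_3=2
S(9/2) = 247/752

y_0 = S_0(0) = a_0 = -2
y_1 = S_1(0) = a_1 = 4
y_2 = S_2(0) = a_2 = 1
y_3 = S_2(2) = 2
t_q=9/2 is in segment 2 (τ=1/2); S_2(τ)=247/752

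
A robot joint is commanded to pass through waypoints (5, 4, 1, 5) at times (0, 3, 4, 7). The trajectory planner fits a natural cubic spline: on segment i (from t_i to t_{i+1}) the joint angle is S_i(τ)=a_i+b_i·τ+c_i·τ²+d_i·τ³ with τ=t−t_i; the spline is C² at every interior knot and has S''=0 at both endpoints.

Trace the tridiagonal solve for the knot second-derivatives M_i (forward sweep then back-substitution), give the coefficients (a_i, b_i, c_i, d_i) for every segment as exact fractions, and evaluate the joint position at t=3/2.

  seg 0: a=5 b=8/9 c=0 d=-11/81
  seg 1: a=4 b=-25/9 c=-11/9 d=1
  seg 2: a=1 b=-20/9 c=16/9 d=-16/81
S(3/2) = 47/8

Δ: Δ0=-1/3, Δ1=-3, Δ2=4/3
row 1: diag=8, rhs=-16; c'=1/8, d'=-2
row 2: denom=8−1·1/8=63/8; d'=(26−1·-2)/(63/8)=32/9
back: M2=32/9
back: M1=-2−1/8·32/9=-22/9
M: M0=0, M1=-22/9, M2=32/9, M3=0
seg 0: a=5, c=M0/2=0, d=(M1−M0)/(6·3)=-11/81, b=Δ0−h0·(2M0+M1)/6=8/9
seg 1: a=4, c=M1/2=-11/9, d=(M2−M1)/(6·1)=1, b=Δ1−h1·(2M1+M2)/6=-25/9
seg 2: a=1, c=M2/2=16/9, d=(M3−M2)/(6·3)=-16/81, b=Δ2−h2·(2M2+M3)/6=-20/9
t_q=3/2 → seg 0, τ=3/2; S=5+8/9·τ+0·τ²+-11/81·τ³=47/8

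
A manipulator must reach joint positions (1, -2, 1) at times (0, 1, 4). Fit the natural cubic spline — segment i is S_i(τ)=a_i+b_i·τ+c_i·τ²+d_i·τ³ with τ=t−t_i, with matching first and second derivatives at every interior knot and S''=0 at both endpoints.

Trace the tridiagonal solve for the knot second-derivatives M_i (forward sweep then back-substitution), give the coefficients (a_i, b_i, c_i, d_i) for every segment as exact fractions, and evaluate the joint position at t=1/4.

Δ: Δ0=-3, Δ1=1
row 1: diag=8, rhs=24; c'=3/8, d'=3
back: M1=3
M: M0=0, M1=3, M2=0
seg 0: a=1, c=M0/2=0, d=(M1−M0)/(6·1)=1/2, b=Δ0−h0·(2M0+M1)/6=-7/2
seg 1: a=-2, c=M1/2=3/2, d=(M2−M1)/(6·3)=-1/6, b=Δ1−h1·(2M1+M2)/6=-2
t_q=1/4 → seg 0, τ=1/4; S=1+-7/2·τ+0·τ²+1/2·τ³=17/128

  seg 0: a=1 b=-7/2 c=0 d=1/2
  seg 1: a=-2 b=-2 c=3/2 d=-1/6
S(1/4) = 17/128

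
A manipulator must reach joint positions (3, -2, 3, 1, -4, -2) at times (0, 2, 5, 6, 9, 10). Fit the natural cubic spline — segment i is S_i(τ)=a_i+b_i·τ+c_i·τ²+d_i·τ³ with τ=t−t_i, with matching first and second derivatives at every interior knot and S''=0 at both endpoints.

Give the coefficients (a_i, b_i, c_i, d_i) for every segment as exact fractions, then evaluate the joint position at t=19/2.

Δ: Δ0=-5/2, Δ1=5/3, Δ2=-2, Δ3=-5/3, Δ4=2
row 1: diag=10, rhs=25; c'=3/10, d'=5/2
row 2: denom=8−3·3/10=71/10; d'=(-22−3·5/2)/(71/10)=-295/71
row 3: denom=8−1·10/71=558/71; d'=(2−1·-295/71)/(558/71)=437/558
row 4: denom=8−3·71/186=425/62; d'=(22−3·437/558)/(425/62)=43/15
back: M4=43/15
back: M3=437/558−71/186·43/15=-14/45
back: M2=-295/71−10/71·-14/45=-37/9
back: M1=5/2−3/10·-37/9=56/15
M: M0=0, M1=56/15, M2=-37/9, M3=-14/45, M4=43/15, M5=0
seg 0: a=3, c=M0/2=0, d=(M1−M0)/(6·2)=14/45, b=Δ0−h0·(2M0+M1)/6=-337/90
seg 1: a=-2, c=M1/2=28/15, d=(M2−M1)/(6·3)=-353/810, b=Δ1−h1·(2M1+M2)/6=-1/90
seg 2: a=3, c=M2/2=-37/18, d=(M3−M2)/(6·1)=19/30, b=Δ2−h2·(2M2+M3)/6=-26/45
seg 3: a=1, c=M3/2=-7/45, d=(M4−M3)/(6·3)=143/810, b=Δ3−h3·(2M3+M4)/6=-251/90
seg 4: a=-4, c=M4/2=43/30, d=(M5−M4)/(6·1)=-43/90, b=Δ4−h4·(2M4+M5)/6=47/45
t_q=19/2 → seg 4, τ=1/2; S=-4+47/45·τ+43/30·τ²+-43/90·τ³=-763/240

  seg 0: a=3 b=-337/90 c=0 d=14/45
  seg 1: a=-2 b=-1/90 c=28/15 d=-353/810
  seg 2: a=3 b=-26/45 c=-37/18 d=19/30
  seg 3: a=1 b=-251/90 c=-7/45 d=143/810
  seg 4: a=-4 b=47/45 c=43/30 d=-43/90
S(19/2) = -763/240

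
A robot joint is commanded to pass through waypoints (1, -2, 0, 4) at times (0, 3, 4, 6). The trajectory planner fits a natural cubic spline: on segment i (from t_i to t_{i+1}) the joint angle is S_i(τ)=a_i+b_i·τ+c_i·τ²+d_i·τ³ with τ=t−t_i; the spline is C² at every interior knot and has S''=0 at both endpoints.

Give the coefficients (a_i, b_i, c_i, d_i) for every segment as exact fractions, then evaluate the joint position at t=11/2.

  seg 0: a=1 b=-101/47 c=0 d=6/47
  seg 1: a=-2 b=61/47 c=54/47 d=-21/47
  seg 2: a=0 b=106/47 c=-9/47 d=3/94
S(11/2) = 2301/752

Δ: Δ0=-1, Δ1=2, Δ2=2
row 1: diag=8, rhs=18; c'=1/8, d'=9/4
row 2: denom=6−1·1/8=47/8; d'=(0−1·9/4)/(47/8)=-18/47
back: M2=-18/47
back: M1=9/4−1/8·-18/47=108/47
M: M0=0, M1=108/47, M2=-18/47, M3=0
seg 0: a=1, c=M0/2=0, d=(M1−M0)/(6·3)=6/47, b=Δ0−h0·(2M0+M1)/6=-101/47
seg 1: a=-2, c=M1/2=54/47, d=(M2−M1)/(6·1)=-21/47, b=Δ1−h1·(2M1+M2)/6=61/47
seg 2: a=0, c=M2/2=-9/47, d=(M3−M2)/(6·2)=3/94, b=Δ2−h2·(2M2+M3)/6=106/47
t_q=11/2 → seg 2, τ=3/2; S=0+106/47·τ+-9/47·τ²+3/94·τ³=2301/752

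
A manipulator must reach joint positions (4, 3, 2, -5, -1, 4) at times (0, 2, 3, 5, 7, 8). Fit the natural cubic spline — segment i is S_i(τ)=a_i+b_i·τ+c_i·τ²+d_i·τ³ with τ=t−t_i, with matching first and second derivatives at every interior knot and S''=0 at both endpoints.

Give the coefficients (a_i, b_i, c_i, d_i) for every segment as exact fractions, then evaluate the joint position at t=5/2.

Δ: Δ0=-1/2, Δ1=-1, Δ2=-7/2, Δ3=2, Δ4=5
row 1: diag=6, rhs=-3; c'=1/6, d'=-1/2
row 2: denom=6−1·1/6=35/6; d'=(-15−1·-1/2)/(35/6)=-87/35
row 3: denom=8−2·12/35=256/35; d'=(33−2·-87/35)/(256/35)=1329/256
row 4: denom=6−2·35/128=349/64; d'=(18−2·1329/256)/(349/64)=975/698
back: M4=975/698
back: M3=1329/256−35/128·975/698=3357/698
back: M2=-87/35−12/35·3357/698=-1443/349
back: M1=-1/2−1/6·-1443/349=66/349
M: M0=0, M1=66/349, M2=-1443/349, M3=3357/698, M4=975/698, M5=0
seg 0: a=4, c=M0/2=0, d=(M1−M0)/(6·2)=11/698, b=Δ0−h0·(2M0+M1)/6=-393/698
seg 1: a=3, c=M1/2=33/349, d=(M2−M1)/(6·1)=-503/698, b=Δ1−h1·(2M1+M2)/6=-261/698
seg 2: a=2, c=M2/2=-1443/698, d=(M3−M2)/(6·2)=2081/2792, b=Δ2−h2·(2M2+M3)/6=-819/349
seg 3: a=-5, c=M3/2=3357/1396, d=(M4−M3)/(6·2)=-397/1396, b=Δ3−h3·(2M3+M4)/6=-1167/698
seg 4: a=-1, c=M4/2=975/1396, d=(M5−M4)/(6·1)=-325/1396, b=Δ4−h4·(2M4+M5)/6=3165/698
t_q=5/2 → seg 1, τ=1/2; S=3+-261/698·τ+33/349·τ²+-503/698·τ³=15337/5584

  seg 0: a=4 b=-393/698 c=0 d=11/698
  seg 1: a=3 b=-261/698 c=33/349 d=-503/698
  seg 2: a=2 b=-819/349 c=-1443/698 d=2081/2792
  seg 3: a=-5 b=-1167/698 c=3357/1396 d=-397/1396
  seg 4: a=-1 b=3165/698 c=975/1396 d=-325/1396
S(5/2) = 15337/5584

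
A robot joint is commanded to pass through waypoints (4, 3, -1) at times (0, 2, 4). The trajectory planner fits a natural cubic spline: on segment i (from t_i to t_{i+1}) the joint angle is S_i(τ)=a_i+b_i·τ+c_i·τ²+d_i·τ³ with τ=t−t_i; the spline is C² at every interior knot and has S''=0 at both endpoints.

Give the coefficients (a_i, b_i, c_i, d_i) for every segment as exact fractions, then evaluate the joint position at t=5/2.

  seg 0: a=4 b=-1/8 c=0 d=-3/32
  seg 1: a=3 b=-5/4 c=-9/16 d=3/32
S(5/2) = 575/256

Δ: Δ0=-1/2, Δ1=-2
row 1: diag=8, rhs=-9; c'=1/4, d'=-9/8
back: M1=-9/8
M: M0=0, M1=-9/8, M2=0
seg 0: a=4, c=M0/2=0, d=(M1−M0)/(6·2)=-3/32, b=Δ0−h0·(2M0+M1)/6=-1/8
seg 1: a=3, c=M1/2=-9/16, d=(M2−M1)/(6·2)=3/32, b=Δ1−h1·(2M1+M2)/6=-5/4
t_q=5/2 → seg 1, τ=1/2; S=3+-5/4·τ+-9/16·τ²+3/32·τ³=575/256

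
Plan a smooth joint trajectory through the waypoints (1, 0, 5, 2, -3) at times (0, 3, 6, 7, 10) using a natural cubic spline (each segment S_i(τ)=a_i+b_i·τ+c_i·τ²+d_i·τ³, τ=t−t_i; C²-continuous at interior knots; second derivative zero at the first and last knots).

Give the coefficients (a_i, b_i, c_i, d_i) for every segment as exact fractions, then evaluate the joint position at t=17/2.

Δ: Δ0=-1/3, Δ1=5/3, Δ2=-3, Δ3=-5/3
row 1: diag=12, rhs=12; c'=1/4, d'=1
row 2: denom=8−3·1/4=29/4; d'=(-28−3·1)/(29/4)=-124/29
row 3: denom=8−1·4/29=228/29; d'=(8−1·-124/29)/(228/29)=89/57
back: M3=89/57
back: M2=-124/29−4/29·89/57=-256/57
back: M1=1−1/4·-256/57=121/57
M: M0=0, M1=121/57, M2=-256/57, M3=89/57, M4=0
seg 0: a=1, c=M0/2=0, d=(M1−M0)/(6·3)=121/1026, b=Δ0−h0·(2M0+M1)/6=-53/38
seg 1: a=0, c=M1/2=121/114, d=(M2−M1)/(6·3)=-377/1026, b=Δ1−h1·(2M1+M2)/6=34/19
seg 2: a=5, c=M2/2=-128/57, d=(M3−M2)/(6·1)=115/114, b=Δ2−h2·(2M2+M3)/6=-67/38
seg 3: a=2, c=M3/2=89/114, d=(M4−M3)/(6·3)=-89/1026, b=Δ3−h3·(2M3+M4)/6=-184/57
t_q=17/2 → seg 3, τ=3/2; S=2+-184/57·τ+89/114·τ²+-89/1026·τ³=-419/304

  seg 0: a=1 b=-53/38 c=0 d=121/1026
  seg 1: a=0 b=34/19 c=121/114 d=-377/1026
  seg 2: a=5 b=-67/38 c=-128/57 d=115/114
  seg 3: a=2 b=-184/57 c=89/114 d=-89/1026
S(17/2) = -419/304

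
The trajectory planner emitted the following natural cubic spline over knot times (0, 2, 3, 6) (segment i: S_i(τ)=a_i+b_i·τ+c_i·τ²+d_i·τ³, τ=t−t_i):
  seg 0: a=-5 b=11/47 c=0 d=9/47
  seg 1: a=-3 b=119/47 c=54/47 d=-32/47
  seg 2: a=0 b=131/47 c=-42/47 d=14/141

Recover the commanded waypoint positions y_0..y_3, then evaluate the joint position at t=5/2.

y_0 = S_0(0) = a_0 = -5
y_1 = S_1(0) = a_1 = -3
y_2 = S_2(0) = a_2 = 0
y_3 = S_2(3) = 3
t_q=5/2 is in segment 1 (τ=1/2); S_1(τ)=-72/47

y_0=-5 y_1=-3 y_2=0 y_3=3
S(5/2) = -72/47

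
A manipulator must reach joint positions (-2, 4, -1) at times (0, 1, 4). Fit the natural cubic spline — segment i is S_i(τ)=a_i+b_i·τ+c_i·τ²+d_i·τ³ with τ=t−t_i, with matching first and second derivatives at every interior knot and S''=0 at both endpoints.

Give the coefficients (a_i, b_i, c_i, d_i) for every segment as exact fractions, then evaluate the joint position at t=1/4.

  seg 0: a=-2 b=167/24 c=0 d=-23/24
  seg 1: a=4 b=49/12 c=-23/8 d=23/72
S(1/4) = -141/512

Δ: Δ0=6, Δ1=-5/3
row 1: diag=8, rhs=-46; c'=3/8, d'=-23/4
back: M1=-23/4
M: M0=0, M1=-23/4, M2=0
seg 0: a=-2, c=M0/2=0, d=(M1−M0)/(6·1)=-23/24, b=Δ0−h0·(2M0+M1)/6=167/24
seg 1: a=4, c=M1/2=-23/8, d=(M2−M1)/(6·3)=23/72, b=Δ1−h1·(2M1+M2)/6=49/12
t_q=1/4 → seg 0, τ=1/4; S=-2+167/24·τ+0·τ²+-23/24·τ³=-141/512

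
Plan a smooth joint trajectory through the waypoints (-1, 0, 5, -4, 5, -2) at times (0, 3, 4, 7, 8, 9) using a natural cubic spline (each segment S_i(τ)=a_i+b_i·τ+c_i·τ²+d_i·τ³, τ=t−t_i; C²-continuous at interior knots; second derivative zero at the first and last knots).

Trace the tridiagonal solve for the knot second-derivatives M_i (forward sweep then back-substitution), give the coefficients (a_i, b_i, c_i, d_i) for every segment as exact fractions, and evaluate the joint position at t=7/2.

Δ: Δ0=1/3, Δ1=5, Δ2=-3, Δ3=9, Δ4=-7
row 1: diag=8, rhs=28; c'=1/8, d'=7/2
row 2: denom=8−1·1/8=63/8; d'=(-48−1·7/2)/(63/8)=-412/63
row 3: denom=8−3·8/21=48/7; d'=(72−3·-412/63)/(48/7)=481/36
row 4: denom=4−1·7/48=185/48; d'=(-96−1·481/36)/(185/48)=-15748/555
back: M4=-15748/555
back: M3=481/36−7/48·-15748/555=9712/555
back: M2=-412/63−8/21·9712/555=-21988/1665
back: M1=7/2−1/8·-21988/1665=8576/1665
M: M0=0, M1=8576/1665, M2=-21988/1665, M3=9712/555, M4=-15748/555, M5=0
seg 0: a=-1, c=M0/2=0, d=(M1−M0)/(6·3)=4288/14985, b=Δ0−h0·(2M0+M1)/6=-3733/1665
seg 1: a=0, c=M1/2=4288/1665, d=(M2−M1)/(6·1)=-566/185, b=Δ1−h1·(2M1+M2)/6=9131/1665
seg 2: a=5, c=M2/2=-10994/1665, d=(M3−M2)/(6·3)=25562/14985, b=Δ2−h2·(2M2+M3)/6=485/333
seg 3: a=-4, c=M3/2=4856/555, d=(M4−M3)/(6·1)=-2546/333, b=Δ3−h3·(2M3+M4)/6=13147/1665
seg 4: a=5, c=M4/2=-7874/555, d=(M5−M4)/(6·1)=7874/1665, b=Δ4−h4·(2M4+M5)/6=4093/1665
t_q=7/2 → seg 1, τ=1/2; S=0+9131/1665·τ+4288/1665·τ²+-566/185·τ³=20003/6660

  seg 0: a=-1 b=-3733/1665 c=0 d=4288/14985
  seg 1: a=0 b=9131/1665 c=4288/1665 d=-566/185
  seg 2: a=5 b=485/333 c=-10994/1665 d=25562/14985
  seg 3: a=-4 b=13147/1665 c=4856/555 d=-2546/333
  seg 4: a=5 b=4093/1665 c=-7874/555 d=7874/1665
S(7/2) = 20003/6660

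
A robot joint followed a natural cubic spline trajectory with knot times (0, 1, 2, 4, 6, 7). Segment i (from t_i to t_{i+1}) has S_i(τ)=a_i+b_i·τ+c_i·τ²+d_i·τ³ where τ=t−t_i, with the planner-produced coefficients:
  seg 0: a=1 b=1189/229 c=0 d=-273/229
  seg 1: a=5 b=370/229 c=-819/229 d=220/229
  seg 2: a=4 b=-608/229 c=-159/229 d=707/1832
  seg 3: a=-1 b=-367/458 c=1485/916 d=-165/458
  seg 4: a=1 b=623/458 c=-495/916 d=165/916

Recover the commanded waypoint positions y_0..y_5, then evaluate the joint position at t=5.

y_0=1 y_1=5 y_2=4 y_3=-1 y_4=1 y_5=2
S(5) = -495/916

y_0 = S_0(0) = a_0 = 1
y_1 = S_1(0) = a_1 = 5
y_2 = S_2(0) = a_2 = 4
y_3 = S_3(0) = a_3 = -1
y_4 = S_4(0) = a_4 = 1
y_5 = S_4(1) = 2
t_q=5 is in segment 3 (τ=1); S_3(τ)=-495/916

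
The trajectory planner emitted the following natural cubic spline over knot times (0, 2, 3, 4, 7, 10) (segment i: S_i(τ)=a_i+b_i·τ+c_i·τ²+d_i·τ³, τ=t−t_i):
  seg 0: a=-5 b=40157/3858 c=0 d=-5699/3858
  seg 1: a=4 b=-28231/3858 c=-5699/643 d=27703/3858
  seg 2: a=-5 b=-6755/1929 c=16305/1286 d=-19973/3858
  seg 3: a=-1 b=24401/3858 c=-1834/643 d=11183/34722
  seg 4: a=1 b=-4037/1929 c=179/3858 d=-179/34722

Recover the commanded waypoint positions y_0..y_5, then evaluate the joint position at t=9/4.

y_0=-5 y_1=4 y_2=-5 y_3=-1 y_4=1 y_5=-5
S(9/4) = 142293/82304

y_0 = S_0(0) = a_0 = -5
y_1 = S_1(0) = a_1 = 4
y_2 = S_2(0) = a_2 = -5
y_3 = S_3(0) = a_3 = -1
y_4 = S_4(0) = a_4 = 1
y_5 = S_4(3) = -5
t_q=9/4 is in segment 1 (τ=1/4); S_1(τ)=142293/82304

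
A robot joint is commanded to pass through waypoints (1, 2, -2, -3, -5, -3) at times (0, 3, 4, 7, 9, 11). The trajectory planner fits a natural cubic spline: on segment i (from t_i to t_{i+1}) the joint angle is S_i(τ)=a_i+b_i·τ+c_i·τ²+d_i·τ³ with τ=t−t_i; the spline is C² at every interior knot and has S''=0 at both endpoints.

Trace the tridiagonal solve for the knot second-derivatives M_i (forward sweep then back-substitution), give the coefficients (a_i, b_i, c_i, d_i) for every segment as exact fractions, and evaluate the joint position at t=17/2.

Δ: Δ0=1/3, Δ1=-4, Δ2=-1/3, Δ3=-1, Δ4=1
row 1: diag=8, rhs=-26; c'=1/8, d'=-13/4
row 2: denom=8−1·1/8=63/8; d'=(22−1·-13/4)/(63/8)=202/63
row 3: denom=10−3·8/21=62/7; d'=(-4−3·202/63)/(62/7)=-143/93
row 4: denom=8−2·7/31=234/31; d'=(12−2·-143/93)/(234/31)=701/351
back: M4=701/351
back: M3=-143/93−7/31·701/351=-698/351
back: M2=202/63−8/21·-698/351=4174/1053
back: M1=-13/4−1/8·4174/1053=-3944/1053
M: M0=0, M1=-3944/1053, M2=4174/1053, M3=-698/351, M4=701/351, M5=0
seg 0: a=1, c=M0/2=0, d=(M1−M0)/(6·3)=-1972/9477, b=Δ0−h0·(2M0+M1)/6=2323/1053
seg 1: a=2, c=M1/2=-1972/1053, d=(M2−M1)/(6·1)=451/351, b=Δ1−h1·(2M1+M2)/6=-3593/1053
seg 2: a=-2, c=M2/2=2087/1053, d=(M3−M2)/(6·3)=-3134/9477, b=Δ2−h2·(2M2+M3)/6=-3478/1053
seg 3: a=-3, c=M3/2=-349/351, d=(M4−M3)/(6·2)=1399/4212, b=Δ3−h3·(2M3+M4)/6=-358/1053
seg 4: a=-5, c=M4/2=701/702, d=(M5−M4)/(6·2)=-701/4212, b=Δ4−h4·(2M4+M5)/6=-349/1053
t_q=17/2 → seg 3, τ=3/2; S=-3+-358/1053·τ+-349/351·τ²+1399/4212·τ³=-3997/864

  seg 0: a=1 b=2323/1053 c=0 d=-1972/9477
  seg 1: a=2 b=-3593/1053 c=-1972/1053 d=451/351
  seg 2: a=-2 b=-3478/1053 c=2087/1053 d=-3134/9477
  seg 3: a=-3 b=-358/1053 c=-349/351 d=1399/4212
  seg 4: a=-5 b=-349/1053 c=701/702 d=-701/4212
S(17/2) = -3997/864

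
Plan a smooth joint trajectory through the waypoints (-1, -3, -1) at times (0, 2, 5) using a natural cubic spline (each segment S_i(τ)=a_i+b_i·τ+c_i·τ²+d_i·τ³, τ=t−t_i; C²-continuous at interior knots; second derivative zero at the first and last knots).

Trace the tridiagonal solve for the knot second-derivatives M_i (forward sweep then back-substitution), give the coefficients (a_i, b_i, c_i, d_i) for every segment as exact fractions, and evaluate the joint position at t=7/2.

Δ: Δ0=-1, Δ1=2/3
row 1: diag=10, rhs=10; c'=3/10, d'=1
back: M1=1
M: M0=0, M1=1, M2=0
seg 0: a=-1, c=M0/2=0, d=(M1−M0)/(6·2)=1/12, b=Δ0−h0·(2M0+M1)/6=-4/3
seg 1: a=-3, c=M1/2=1/2, d=(M2−M1)/(6·3)=-1/18, b=Δ1−h1·(2M1+M2)/6=-1/3
t_q=7/2 → seg 1, τ=3/2; S=-3+-1/3·τ+1/2·τ²+-1/18·τ³=-41/16

  seg 0: a=-1 b=-4/3 c=0 d=1/12
  seg 1: a=-3 b=-1/3 c=1/2 d=-1/18
S(7/2) = -41/16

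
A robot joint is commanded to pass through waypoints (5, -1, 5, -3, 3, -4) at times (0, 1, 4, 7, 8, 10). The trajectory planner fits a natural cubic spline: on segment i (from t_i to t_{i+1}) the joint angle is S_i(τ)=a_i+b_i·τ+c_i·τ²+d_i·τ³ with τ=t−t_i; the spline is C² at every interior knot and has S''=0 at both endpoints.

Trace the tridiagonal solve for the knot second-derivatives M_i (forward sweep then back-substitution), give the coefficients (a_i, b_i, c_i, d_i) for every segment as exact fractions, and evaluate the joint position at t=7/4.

  seg 0: a=5 b=-54467/7314 c=0 d=10583/7314
  seg 1: a=-1 b=-11359/3657 c=10583/2438 d=-57901/65826
  seg 2: a=5 b=-5927/7314 c=-13076/3657 d=64879/65826
  seg 3: a=-3 b=15899/3657 c=12909/2438 d=-26641/7314
  seg 4: a=3 b=29329/7314 c=-6866/1219 d=3433/3657
S(7/4) = -196433/156032

Δ: Δ0=-6, Δ1=2, Δ2=-8/3, Δ3=6, Δ4=-7/2
row 1: diag=8, rhs=48; c'=3/8, d'=6
row 2: denom=12−3·3/8=87/8; d'=(-28−3·6)/(87/8)=-368/87
row 3: denom=8−3·8/29=208/29; d'=(52−3·-368/87)/(208/29)=469/52
row 4: denom=6−1·29/208=1219/208; d'=(-57−1·469/52)/(1219/208)=-13732/1219
back: M4=-13732/1219
back: M3=469/52−29/208·-13732/1219=12909/1219
back: M2=-368/87−8/29·12909/1219=-26152/3657
back: M1=6−3/8·-26152/3657=10583/1219
M: M0=0, M1=10583/1219, M2=-26152/3657, M3=12909/1219, M4=-13732/1219, M5=0
seg 0: a=5, c=M0/2=0, d=(M1−M0)/(6·1)=10583/7314, b=Δ0−h0·(2M0+M1)/6=-54467/7314
seg 1: a=-1, c=M1/2=10583/2438, d=(M2−M1)/(6·3)=-57901/65826, b=Δ1−h1·(2M1+M2)/6=-11359/3657
seg 2: a=5, c=M2/2=-13076/3657, d=(M3−M2)/(6·3)=64879/65826, b=Δ2−h2·(2M2+M3)/6=-5927/7314
seg 3: a=-3, c=M3/2=12909/2438, d=(M4−M3)/(6·1)=-26641/7314, b=Δ3−h3·(2M3+M4)/6=15899/3657
seg 4: a=3, c=M4/2=-6866/1219, d=(M5−M4)/(6·2)=3433/3657, b=Δ4−h4·(2M4+M5)/6=29329/7314
t_q=7/4 → seg 1, τ=3/4; S=-1+-11359/3657·τ+10583/2438·τ²+-57901/65826·τ³=-196433/156032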